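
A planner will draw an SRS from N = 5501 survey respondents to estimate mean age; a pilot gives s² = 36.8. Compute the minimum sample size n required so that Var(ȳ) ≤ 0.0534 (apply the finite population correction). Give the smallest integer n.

Without fpc, n₀ = s²/D = 36.8/0.0534 = 689.1386.
With fpc, (1 − n/N)·s²/n ≤ D requires n ≥ n₀/(1 + n₀/N) = 689.1386/(1 + 689.1386/5501) = 612.4179.
Rounding up, n = 613.

613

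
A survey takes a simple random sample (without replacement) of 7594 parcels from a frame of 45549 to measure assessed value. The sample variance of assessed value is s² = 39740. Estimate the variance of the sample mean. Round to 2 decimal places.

Under SRS without replacement, Var(ȳ) = (1 − f)·s²/n with f = n/N = 7594/45549 = 0.16672155.
Var(ȳ) = (1 − 0.16672155)·39740/7594 = 0.83327845·5.2330787 = 4.3606117.

4.36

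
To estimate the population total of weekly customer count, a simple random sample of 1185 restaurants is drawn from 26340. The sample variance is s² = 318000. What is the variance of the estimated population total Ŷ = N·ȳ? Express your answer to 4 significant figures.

Var(Ŷ) = N²·Var(ȳ) = N²·(1 − n/N)·s²/n.
f = 1185/26340 = 0.04498861; Var(ȳ) = 0.95501139·318000/1185 = 256.28154.
Var(Ŷ) = 26340² · 256.28154 = 1.77807 × 10^11.

1.778 × 10^11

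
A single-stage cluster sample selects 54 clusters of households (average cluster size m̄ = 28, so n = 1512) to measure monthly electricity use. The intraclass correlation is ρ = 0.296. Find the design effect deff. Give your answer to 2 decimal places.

deff = 1 + (28 − 1)·0.296 = 1 + 7.992 = 8.992.

8.99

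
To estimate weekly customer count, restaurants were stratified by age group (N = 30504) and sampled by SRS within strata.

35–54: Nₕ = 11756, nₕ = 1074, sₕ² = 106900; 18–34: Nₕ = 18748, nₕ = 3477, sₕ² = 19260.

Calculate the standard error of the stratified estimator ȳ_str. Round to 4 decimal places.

Var(ȳ_str) = Σₕ Wₕ²(1 − fₕ)sₕ²/nₕ with Wₕ = Nₕ/N, N = 30504.
35–54: Wₕ = 0.38539208; term = 0.38539208²·(1 − 0.09135760)·106900/1074 = 13.432968.
18–34: Wₕ = 0.61460792; term = 0.61460792²·(1 − 0.18545978)·19260/3477 = 1.7043565.
Sum = 15.137325.
SE = √(15.137325) = 3.8907.

3.8907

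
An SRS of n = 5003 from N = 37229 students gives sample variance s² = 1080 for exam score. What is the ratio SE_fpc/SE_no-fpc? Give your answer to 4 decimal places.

0.9304

f = n/N = 5003/37229 = 0.13438449.
SE_no-fpc = √(s²/n) = 0.46461864; SE_fpc = √((1−f)s²/n) = 0.43227403.
Ratio = √(1−f) = 0.93038461.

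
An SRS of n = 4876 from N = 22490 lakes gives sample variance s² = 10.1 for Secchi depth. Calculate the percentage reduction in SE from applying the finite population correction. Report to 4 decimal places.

f = n/N = 4876/22490 = 0.21680747.
SE_no-fpc = √(s²/n) = 0.045512306; SE_fpc = √((1−f)s²/n) = 0.040277556.
Ratio = √(1−f) = 0.88498166. Reduction = 100·(1 − 0.88498166) = 11.5018%.

11.5018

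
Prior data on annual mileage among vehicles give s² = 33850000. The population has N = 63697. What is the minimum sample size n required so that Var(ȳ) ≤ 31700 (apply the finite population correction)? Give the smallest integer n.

Without fpc, n₀ = s²/D = 33850000/31700 = 1067.8233.
With fpc, (1 − n/N)·s²/n ≤ D requires n ≥ n₀/(1 + n₀/N) = 1067.8233/(1 + 1067.8233/63697) = 1050.2173.
Rounding up, n = 1051.

1051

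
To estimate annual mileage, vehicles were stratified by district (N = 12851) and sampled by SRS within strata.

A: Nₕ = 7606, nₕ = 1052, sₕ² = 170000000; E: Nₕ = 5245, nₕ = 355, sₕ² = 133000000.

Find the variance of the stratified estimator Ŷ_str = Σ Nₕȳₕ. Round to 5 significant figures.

Var(Ŷ_str) = Σₕ Nₕ²(1 − fₕ)sₕ²/nₕ.
A: 7606²·(1 − 1052/7606)·170000000/1052 = 8.0555638 × 10^12.
E: 5245²·(1 − 355/5245)·133000000/355 = 9.6089877 × 10^12.
Sum = 1.7664552 × 10^13.

1.7665 × 10^13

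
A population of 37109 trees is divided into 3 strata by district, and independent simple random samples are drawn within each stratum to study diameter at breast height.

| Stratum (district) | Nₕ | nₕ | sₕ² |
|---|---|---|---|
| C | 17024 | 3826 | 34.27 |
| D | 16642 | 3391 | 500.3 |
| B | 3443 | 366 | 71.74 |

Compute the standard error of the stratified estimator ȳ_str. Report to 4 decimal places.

0.1631

Var(ȳ_str) = Σₕ Wₕ²(1 − fₕ)sₕ²/nₕ with Wₕ = Nₕ/N, N = 37109.
C: Wₕ = 0.45875664; term = 0.45875664²·(1 − 0.22474154)·34.27/3826 = 0.0014614379.
D: Wₕ = 0.44846264; term = 0.44846264²·(1 − 0.20376157)·500.3/3391 = 0.023626445.
B: Wₕ = 0.09278073; term = 0.09278073²·(1 − 0.10630264)·71.74/366 = 0.0015079478.
Sum = 0.026595831.
SE = √(0.026595831) = 0.1631.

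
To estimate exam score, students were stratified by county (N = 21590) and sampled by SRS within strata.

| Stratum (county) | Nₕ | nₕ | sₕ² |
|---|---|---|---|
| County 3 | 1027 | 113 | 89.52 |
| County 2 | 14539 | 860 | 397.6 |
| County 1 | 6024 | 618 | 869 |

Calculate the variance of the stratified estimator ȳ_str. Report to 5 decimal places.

Var(ȳ_str) = Σₕ Wₕ²(1 − fₕ)sₕ²/nₕ with Wₕ = Nₕ/N, N = 21590.
County 3: Wₕ = 0.04756832; term = 0.04756832²·(1 − 0.11002921)·89.52/113 = 0.001595339.
County 2: Wₕ = 0.67341362; term = 0.67341362²·(1 − 0.05915125)·397.6/860 = 0.19725659.
County 1: Wₕ = 0.27901806; term = 0.27901806²·(1 − 0.10258964)·869/618 = 0.098239699.
Sum = 0.29709163.

0.29709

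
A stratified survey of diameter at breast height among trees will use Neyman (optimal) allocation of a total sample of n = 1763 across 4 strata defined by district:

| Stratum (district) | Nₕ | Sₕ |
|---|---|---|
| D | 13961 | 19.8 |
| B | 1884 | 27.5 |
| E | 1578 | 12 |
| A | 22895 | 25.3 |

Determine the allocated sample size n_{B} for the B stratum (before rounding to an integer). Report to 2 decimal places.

98.60

Neyman allocation: nₕ = n·NₕSₕ / Σⱼ NⱼSⱼ.
Σ NⱼSⱼ = 13961·19.8 + 1884·27.5 + 1578·12 + 22895·25.3 = 926417.3.
n_{B} = 1763·1884·27.5 / 926417.3 = 98.60.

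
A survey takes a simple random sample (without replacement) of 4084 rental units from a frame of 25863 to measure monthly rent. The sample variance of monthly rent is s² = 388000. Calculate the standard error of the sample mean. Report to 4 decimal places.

Under SRS without replacement, Var(ȳ) = (1 − f)·s²/n with f = n/N = 4084/25863 = 0.15790898.
Var(ȳ) = (1 − 0.15790898)·388000/4084 = 0.84209102·95.004897 = 80.002771.
SE(ȳ) = √(80.002771) = 8.9444.

8.9444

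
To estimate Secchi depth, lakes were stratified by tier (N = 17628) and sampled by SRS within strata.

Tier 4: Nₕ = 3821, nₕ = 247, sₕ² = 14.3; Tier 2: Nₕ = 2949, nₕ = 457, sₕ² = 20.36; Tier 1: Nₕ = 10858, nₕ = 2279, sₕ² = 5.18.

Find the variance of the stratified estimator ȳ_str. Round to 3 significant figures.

Var(ȳ_str) = Σₕ Wₕ²(1 − fₕ)sₕ²/nₕ with Wₕ = Nₕ/N, N = 17628.
Tier 4: Wₕ = 0.21675743; term = 0.21675743²·(1 − 0.06464276)·14.3/247 = 0.0025442781.
Tier 2: Wₕ = 0.16729067; term = 0.16729067²·(1 − 0.15496779)·20.36/457 = 0.0010536062.
Tier 1: Wₕ = 0.61595189; term = 0.61595189²·(1 − 0.20989132)·5.18/2279 = 6.8134309 × 10^-4.
Sum = 0.0042792274.

0.00428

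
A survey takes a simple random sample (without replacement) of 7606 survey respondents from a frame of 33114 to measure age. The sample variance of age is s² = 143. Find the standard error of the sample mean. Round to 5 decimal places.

0.12034

Under SRS without replacement, Var(ȳ) = (1 − f)·s²/n with f = n/N = 7606/33114 = 0.22969137.
Var(ȳ) = (1 − 0.22969137)·143/7606 = 0.77030863·0.018800947 = 0.014482531.
SE(ȳ) = √(0.014482531) = 0.12034.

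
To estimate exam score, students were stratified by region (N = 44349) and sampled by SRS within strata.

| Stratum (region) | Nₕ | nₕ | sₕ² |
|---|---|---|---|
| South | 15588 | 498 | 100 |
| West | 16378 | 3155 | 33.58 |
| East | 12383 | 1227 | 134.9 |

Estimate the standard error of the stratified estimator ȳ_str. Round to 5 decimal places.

0.18141

Var(ȳ_str) = Σₕ Wₕ²(1 − fₕ)sₕ²/nₕ with Wₕ = Nₕ/N, N = 44349.
South: Wₕ = 0.35148481; term = 0.35148481²·(1 − 0.03194765)·100/498 = 0.024015002.
West: Wₕ = 0.36929807; term = 0.36929807²·(1 − 0.19263646)·33.58/3155 = 0.0011719377.
East: Wₕ = 0.27921712; term = 0.27921712²·(1 − 0.09908746)·134.9/1227 = 0.0077220765.
Sum = 0.032909016.
SE = √(0.032909016) = 0.18141.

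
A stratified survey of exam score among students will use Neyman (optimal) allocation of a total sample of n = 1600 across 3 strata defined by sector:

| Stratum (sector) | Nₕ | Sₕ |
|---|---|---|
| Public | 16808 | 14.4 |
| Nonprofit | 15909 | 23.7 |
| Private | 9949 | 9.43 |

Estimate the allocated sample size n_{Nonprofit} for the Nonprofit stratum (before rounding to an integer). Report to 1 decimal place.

846.2

Neyman allocation: nₕ = n·NₕSₕ / Σⱼ NⱼSⱼ.
Σ NⱼSⱼ = 16808·14.4 + 15909·23.7 + 9949·9.43 = 712897.57.
n_{Nonprofit} = 1600·15909·23.7 / 712897.57 = 846.2.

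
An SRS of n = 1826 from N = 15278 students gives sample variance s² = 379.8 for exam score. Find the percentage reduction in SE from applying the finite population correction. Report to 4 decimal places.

f = n/N = 1826/15278 = 0.11951826.
SE_no-fpc = √(s²/n) = 0.45606537; SE_fpc = √((1−f)s²/n) = 0.42794432.
Ratio = √(1−f) = 0.93833988. Reduction = 100·(1 − 0.93833988) = 6.1660%.

6.1660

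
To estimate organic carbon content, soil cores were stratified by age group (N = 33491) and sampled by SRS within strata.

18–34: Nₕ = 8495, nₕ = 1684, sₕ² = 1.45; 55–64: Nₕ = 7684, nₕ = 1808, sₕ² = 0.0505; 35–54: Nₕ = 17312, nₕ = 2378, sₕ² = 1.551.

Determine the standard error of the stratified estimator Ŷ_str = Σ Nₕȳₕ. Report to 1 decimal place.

Var(Ŷ_str) = Σₕ Nₕ²(1 − fₕ)sₕ²/nₕ.
18–34: 8495²·(1 − 1684/8495)·1.45/1684 = 49819.593.
55–64: 7684²·(1 − 1808/7684)·0.0505/1808 = 1261.1365.
35–54: 17312²·(1 − 2378/17312)·1.551/2378 = 168625.53.
Sum = 219706.26.
SE = √(219706.26) = 468.7.

468.7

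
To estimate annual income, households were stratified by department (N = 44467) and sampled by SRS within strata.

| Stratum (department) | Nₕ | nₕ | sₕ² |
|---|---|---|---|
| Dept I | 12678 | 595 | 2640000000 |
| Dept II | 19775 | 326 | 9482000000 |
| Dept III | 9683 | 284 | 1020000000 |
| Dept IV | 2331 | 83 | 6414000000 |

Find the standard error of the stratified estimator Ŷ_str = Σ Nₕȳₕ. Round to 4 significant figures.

1.122 × 10^8

Var(Ŷ_str) = Σₕ Nₕ²(1 − fₕ)sₕ²/nₕ.
Dept I: 12678²·(1 − 595/12678)·2640000000/595 = 6.7969251 × 10^14.
Dept II: 19775²·(1 − 326/19775)·9482000000/326 = 1.1186549 × 10^16.
Dept III: 9683²·(1 − 284/9683)·1020000000/284 = 3.2686876 × 10^14.
Dept IV: 2331²·(1 − 83/2331)·6414000000/83 = 4.0493885 × 10^14.
Sum = 1.2598049 × 10^16.
SE = √(1.2598049 × 10^16) = 1.122 × 10^8.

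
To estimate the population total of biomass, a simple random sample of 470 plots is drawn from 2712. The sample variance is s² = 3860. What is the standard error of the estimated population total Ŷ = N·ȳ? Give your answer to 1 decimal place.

7066.5

Var(Ŷ) = N²·Var(ȳ) = N²·(1 − n/N)·s²/n.
f = 470/2712 = 0.17330383; Var(ȳ) = 0.82669617·3860/470 = 6.7894621.
Var(Ŷ) = 2712² · 6.7894621 = 4.9936114 × 10^7.
SE(Ŷ) = √(4.9936114 × 10^7) = 7066.5.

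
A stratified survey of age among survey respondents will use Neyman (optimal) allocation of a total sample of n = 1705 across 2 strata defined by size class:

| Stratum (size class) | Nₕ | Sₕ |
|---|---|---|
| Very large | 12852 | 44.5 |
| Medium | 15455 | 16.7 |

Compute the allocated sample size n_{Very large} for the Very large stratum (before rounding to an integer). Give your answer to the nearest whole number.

1175

Neyman allocation: nₕ = n·NₕSₕ / Σⱼ NⱼSⱼ.
Σ NⱼSⱼ = 12852·44.5 + 15455·16.7 = 830012.5.
n_{Very large} = 1705·12852·44.5 / 830012.5 = 1175.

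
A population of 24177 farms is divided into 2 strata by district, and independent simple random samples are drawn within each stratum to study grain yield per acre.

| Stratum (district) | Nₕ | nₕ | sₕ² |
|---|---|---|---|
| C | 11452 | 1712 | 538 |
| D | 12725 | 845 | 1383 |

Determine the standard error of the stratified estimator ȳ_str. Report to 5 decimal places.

0.69516

Var(ȳ_str) = Σₕ Wₕ²(1 − fₕ)sₕ²/nₕ with Wₕ = Nₕ/N, N = 24177.
C: Wₕ = 0.47367333; term = 0.47367333²·(1 − 0.14949354)·538/1712 = 0.05996723.
D: Wₕ = 0.52632667; term = 0.52632667²·(1 − 0.06640472)·1383/845 = 0.42328695.
Sum = 0.48325418.
SE = √(0.48325418) = 0.69516.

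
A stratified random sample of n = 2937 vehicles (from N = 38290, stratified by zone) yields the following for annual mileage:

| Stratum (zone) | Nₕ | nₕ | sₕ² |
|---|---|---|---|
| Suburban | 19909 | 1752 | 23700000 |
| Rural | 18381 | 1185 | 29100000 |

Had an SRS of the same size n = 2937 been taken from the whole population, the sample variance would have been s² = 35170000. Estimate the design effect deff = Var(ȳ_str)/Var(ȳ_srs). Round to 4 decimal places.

0.7805

Var(ȳ_str) = Σ Wₕ²(1−fₕ)sₕ²/nₕ with Wₕ = Nₕ/38290:
  Suburban: (19909/38290)²·(1−1752/19909)·23700000/1752 = 3335.3165
  Rural: (18381/38290)²·(1−1185/18381)·29100000/1185 = 5294.2016
  → Var(ȳ_str) = 8629.5181.
Var(ȳ_srs) = (1 − 2937/38290)·35170000/2937 = 11056.288.
deff = 8629.5181 / 11056.288 = 0.7805.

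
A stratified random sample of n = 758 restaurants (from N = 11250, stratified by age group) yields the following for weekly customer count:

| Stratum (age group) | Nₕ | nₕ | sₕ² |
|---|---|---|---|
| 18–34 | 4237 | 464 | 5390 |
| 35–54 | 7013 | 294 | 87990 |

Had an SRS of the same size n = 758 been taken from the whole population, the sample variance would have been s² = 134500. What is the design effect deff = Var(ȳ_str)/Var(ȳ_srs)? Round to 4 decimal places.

0.6822

Var(ȳ_str) = Σ Wₕ²(1−fₕ)sₕ²/nₕ with Wₕ = Nₕ/11250:
  18–34: (4237/11250)²·(1−464/4237)·5390/464 = 1.4672733
  35–54: (7013/11250)²·(1−294/7013)·87990/294 = 111.42674
  → Var(ȳ_str) = 112.89401.
Var(ȳ_srs) = (1 − 758/11250)·134500/758 = 165.48508.
deff = 112.89401 / 165.48508 = 0.6822.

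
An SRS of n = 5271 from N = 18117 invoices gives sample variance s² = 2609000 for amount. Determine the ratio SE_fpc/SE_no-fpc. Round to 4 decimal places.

0.8421

f = n/N = 5271/18117 = 0.29094221.
SE_no-fpc = √(s²/n) = 22.247977; SE_fpc = √((1−f)s²/n) = 18.734036.
Ratio = √(1−f) = 0.84205569.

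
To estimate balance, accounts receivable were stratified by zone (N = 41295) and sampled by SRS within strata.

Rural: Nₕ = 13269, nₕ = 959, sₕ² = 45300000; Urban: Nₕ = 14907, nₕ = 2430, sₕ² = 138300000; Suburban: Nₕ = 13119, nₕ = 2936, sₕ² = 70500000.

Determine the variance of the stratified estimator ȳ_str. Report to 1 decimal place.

12613.3

Var(ȳ_str) = Σₕ Wₕ²(1 − fₕ)sₕ²/nₕ with Wₕ = Nₕ/N, N = 41295.
Rural: Wₕ = 0.32132219; term = 0.32132219²·(1 − 0.07227372)·45300000/959 = 4524.6074.
Urban: Wₕ = 0.36098801; term = 0.36098801²·(1 − 0.16301067)·138300000/2430 = 6207.5667.
Suburban: Wₕ = 0.31768979; term = 0.31768979²·(1 − 0.22379755)·70500000/2936 = 1881.1118.
Sum = 12613.286.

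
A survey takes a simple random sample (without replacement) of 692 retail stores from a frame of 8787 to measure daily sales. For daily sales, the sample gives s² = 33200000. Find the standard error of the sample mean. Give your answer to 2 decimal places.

Under SRS without replacement, Var(ȳ) = (1 − f)·s²/n with f = n/N = 692/8787 = 0.07875270.
Var(ȳ) = (1 − 0.07875270)·33200000/692 = 0.92124730·47976.879 = 44198.57.
SE(ȳ) = √(44198.57) = 210.23.

210.23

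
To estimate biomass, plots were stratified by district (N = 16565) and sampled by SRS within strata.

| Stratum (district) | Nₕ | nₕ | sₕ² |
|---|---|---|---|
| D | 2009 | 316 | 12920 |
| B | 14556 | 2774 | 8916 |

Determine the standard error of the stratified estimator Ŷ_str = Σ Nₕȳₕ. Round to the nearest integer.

26273

Var(Ŷ_str) = Σₕ Nₕ²(1 − fₕ)sₕ²/nₕ.
D: 2009²·(1 − 316/2009)·12920/316 = 1.3906323 × 10^8.
B: 14556²·(1 − 2774/14556)·8916/2774 = 5.5121962 × 10^8.
Sum = 6.9028285 × 10^8.
SE = √(6.9028285 × 10^8) = 26273.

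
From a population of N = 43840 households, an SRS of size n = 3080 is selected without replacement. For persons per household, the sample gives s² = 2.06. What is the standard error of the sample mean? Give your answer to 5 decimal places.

Under SRS without replacement, Var(ȳ) = (1 − f)·s²/n with f = n/N = 3080/43840 = 0.07025547.
Var(ȳ) = (1 − 0.07025547)·2.06/3080 = 0.92974453·6.6883117 × 10^-4 = 6.2184212 × 10^-4.
SE(ȳ) = √(6.2184212 × 10^-4) = 0.02494.

0.02494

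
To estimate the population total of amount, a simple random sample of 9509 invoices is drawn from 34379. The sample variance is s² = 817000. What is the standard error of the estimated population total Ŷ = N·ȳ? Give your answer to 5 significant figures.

Var(Ŷ) = N²·Var(ȳ) = N²·(1 − n/N)·s²/n.
f = 9509/34379 = 0.27659327; Var(ȳ) = 0.72340673·817000/9509 = 62.154096.
Var(Ŷ) = 34379² · 62.154096 = 7.3460898 × 10^10.
SE(Ŷ) = √(7.3460898 × 10^10) = 271040.

271040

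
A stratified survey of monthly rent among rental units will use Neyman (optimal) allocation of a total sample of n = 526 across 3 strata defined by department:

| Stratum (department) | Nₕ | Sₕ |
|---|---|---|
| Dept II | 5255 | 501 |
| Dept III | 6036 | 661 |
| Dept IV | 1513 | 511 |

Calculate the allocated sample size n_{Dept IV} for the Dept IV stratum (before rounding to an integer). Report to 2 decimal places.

54.99

Neyman allocation: nₕ = n·NₕSₕ / Σⱼ NⱼSⱼ.
Σ NⱼSⱼ = 5255·501 + 6036·661 + 1513·511 = 7.395694 × 10^6.
n_{Dept IV} = 526·1513·511 / (7.395694 × 10^6) = 54.99.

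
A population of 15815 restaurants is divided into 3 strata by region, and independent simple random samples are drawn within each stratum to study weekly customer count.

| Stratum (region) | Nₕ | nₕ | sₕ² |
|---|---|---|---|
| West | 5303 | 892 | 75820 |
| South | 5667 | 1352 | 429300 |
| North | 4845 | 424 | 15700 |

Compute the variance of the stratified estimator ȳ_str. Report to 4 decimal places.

42.1647

Var(ȳ_str) = Σₕ Wₕ²(1 − fₕ)sₕ²/nₕ with Wₕ = Nₕ/N, N = 15815.
West: Wₕ = 0.33531457; term = 0.33531457²·(1 − 0.16820668)·75820/892 = 7.9494891.
South: Wₕ = 0.35833070; term = 0.35833070²·(1 − 0.23857420)·429300/1352 = 31.044153.
North: Wₕ = 0.30635473; term = 0.30635473²·(1 − 0.08751290)·15700/424 = 3.1710983.
Sum = 42.16474.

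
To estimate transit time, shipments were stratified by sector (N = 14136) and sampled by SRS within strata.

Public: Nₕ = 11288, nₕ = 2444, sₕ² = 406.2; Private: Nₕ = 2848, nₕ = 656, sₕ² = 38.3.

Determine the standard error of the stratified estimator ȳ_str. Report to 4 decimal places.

Var(ȳ_str) = Σₕ Wₕ²(1 − fₕ)sₕ²/nₕ with Wₕ = Nₕ/N, N = 14136.
Public: Wₕ = 0.79852858; term = 0.79852858²·(1 − 0.21651311)·406.2/2444 = 0.083033124.
Private: Wₕ = 0.20147142; term = 0.20147142²·(1 − 0.23033708)·38.3/656 = 0.0018239898.
Sum = 0.084857114.
SE = √(0.084857114) = 0.2913.

0.2913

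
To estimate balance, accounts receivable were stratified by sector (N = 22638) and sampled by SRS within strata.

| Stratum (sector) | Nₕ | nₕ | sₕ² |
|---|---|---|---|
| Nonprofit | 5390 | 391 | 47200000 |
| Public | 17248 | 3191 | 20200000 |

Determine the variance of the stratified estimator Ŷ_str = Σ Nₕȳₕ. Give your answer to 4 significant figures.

Var(Ŷ_str) = Σₕ Nₕ²(1 − fₕ)sₕ²/nₕ.
Nonprofit: 5390²·(1 − 391/5390)·47200000/391 = 3.2526486 × 10^12.
Public: 17248²·(1 − 3191/17248)·20200000/3191 = 1.5348147 × 10^12.
Sum = 4.7874633 × 10^12.

4.787 × 10^12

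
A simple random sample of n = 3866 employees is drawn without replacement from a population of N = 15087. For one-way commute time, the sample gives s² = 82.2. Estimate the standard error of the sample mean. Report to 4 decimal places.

0.1258

Under SRS without replacement, Var(ȳ) = (1 − f)·s²/n with f = n/N = 3866/15087 = 0.25624710.
Var(ȳ) = (1 − 0.25624710)·82.2/3866 = 0.74375290·0.021262287 = 0.015813887.
SE(ȳ) = √(0.015813887) = 0.1258.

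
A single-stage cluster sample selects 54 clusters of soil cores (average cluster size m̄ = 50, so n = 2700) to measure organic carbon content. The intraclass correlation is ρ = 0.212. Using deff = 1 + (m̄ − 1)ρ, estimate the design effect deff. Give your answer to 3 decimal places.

11.388

deff = 1 + (50 − 1)·0.212 = 1 + 10.388 = 11.388.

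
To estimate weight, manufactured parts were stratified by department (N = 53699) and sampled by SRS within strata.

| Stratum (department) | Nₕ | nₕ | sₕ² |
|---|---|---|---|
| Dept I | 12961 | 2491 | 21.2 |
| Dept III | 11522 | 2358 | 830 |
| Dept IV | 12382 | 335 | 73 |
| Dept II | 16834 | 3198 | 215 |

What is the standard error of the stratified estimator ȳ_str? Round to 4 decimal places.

Var(ȳ_str) = Σₕ Wₕ²(1 − fₕ)sₕ²/nₕ with Wₕ = Nₕ/N, N = 53699.
Dept I: Wₕ = 0.24136390; term = 0.24136390²·(1 − 0.19219196)·21.2/2491 = 4.0051144 × 10^-4.
Dept III: Wₕ = 0.21456638; term = 0.21456638²·(1 − 0.20465197)·830/2358 = 0.01288887.
Dept IV: Wₕ = 0.23058158; term = 0.23058158²·(1 − 0.02705540)·73/335 = 0.011272373.
Dept II: Wₕ = 0.31348815; term = 0.31348815²·(1 − 0.18997267)·215/3198 = 0.0053518252.
Sum = 0.02991358.
SE = √(0.02991358) = 0.1730.

0.1730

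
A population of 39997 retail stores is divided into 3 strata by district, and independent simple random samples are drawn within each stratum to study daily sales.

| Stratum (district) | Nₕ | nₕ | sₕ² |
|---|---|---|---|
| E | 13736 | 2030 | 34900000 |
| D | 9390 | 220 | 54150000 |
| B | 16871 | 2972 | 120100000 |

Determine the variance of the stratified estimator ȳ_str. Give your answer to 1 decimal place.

Var(ȳ_str) = Σₕ Wₕ²(1 − fₕ)sₕ²/nₕ with Wₕ = Nₕ/N, N = 39997.
E: Wₕ = 0.34342576; term = 0.34342576²·(1 − 0.14778684)·34900000/2030 = 1727.9985.
D: Wₕ = 0.23476761; term = 0.23476761²·(1 − 0.02342918)·54150000/220 = 13248.169.
B: Wₕ = 0.42180664; term = 0.42180664²·(1 − 0.17616028)·120100000/2972 = 5923.3002.
Sum = 20899.468.

20899.5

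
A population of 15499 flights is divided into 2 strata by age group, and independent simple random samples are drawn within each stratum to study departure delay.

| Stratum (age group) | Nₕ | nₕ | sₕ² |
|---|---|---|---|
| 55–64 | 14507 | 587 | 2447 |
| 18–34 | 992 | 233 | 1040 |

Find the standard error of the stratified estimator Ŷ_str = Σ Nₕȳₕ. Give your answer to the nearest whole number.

Var(Ŷ_str) = Σₕ Nₕ²(1 − fₕ)sₕ²/nₕ.
55–64: 14507²·(1 − 587/14507)·2447/587 = 8.4180735 × 10^8.
18–34: 992²·(1 − 233/992)·1040/233 = 3.3607087 × 10^6.
Sum = 8.4516806 × 10^8.
SE = √(8.4516806 × 10^8) = 29072.

29072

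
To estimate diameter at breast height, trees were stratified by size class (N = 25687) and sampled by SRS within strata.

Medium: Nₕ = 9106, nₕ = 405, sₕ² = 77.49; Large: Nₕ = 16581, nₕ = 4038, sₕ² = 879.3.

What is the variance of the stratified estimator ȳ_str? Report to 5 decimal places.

Var(ȳ_str) = Σₕ Wₕ²(1 − fₕ)sₕ²/nₕ with Wₕ = Nₕ/N, N = 25687.
Medium: Wₕ = 0.35449838; term = 0.35449838²·(1 − 0.04447617)·77.49/405 = 0.022975273.
Large: Wₕ = 0.64550162; term = 0.64550162²·(1 − 0.24353175)·879.3/4038 = 0.068636658.
Sum = 0.091611931.

0.09161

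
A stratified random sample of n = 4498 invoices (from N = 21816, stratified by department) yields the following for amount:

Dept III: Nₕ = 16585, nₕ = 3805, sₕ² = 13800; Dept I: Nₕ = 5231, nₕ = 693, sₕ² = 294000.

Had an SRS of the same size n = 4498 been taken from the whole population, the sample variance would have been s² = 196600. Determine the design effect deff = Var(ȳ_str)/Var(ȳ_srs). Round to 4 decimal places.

Var(ȳ_str) = Σ Wₕ²(1−fₕ)sₕ²/nₕ with Wₕ = Nₕ/21816:
  Dept III: (16585/21816)²·(1−3805/16585)·13800/3805 = 1.6151784
  Dept I: (5231/21816)²·(1−693/5231)·294000/693 = 21.159873
  → Var(ȳ_str) = 22.775051.
Var(ȳ_srs) = (1 − 4498/21816)·196600/4498 = 34.69658.
deff = 22.775051 / 34.69658 = 0.6564.

0.6564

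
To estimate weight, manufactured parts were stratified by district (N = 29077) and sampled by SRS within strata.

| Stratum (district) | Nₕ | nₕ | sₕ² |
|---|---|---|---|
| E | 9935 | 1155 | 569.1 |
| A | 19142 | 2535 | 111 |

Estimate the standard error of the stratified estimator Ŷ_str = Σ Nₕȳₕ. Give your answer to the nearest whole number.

Var(Ŷ_str) = Σₕ Nₕ²(1 − fₕ)sₕ²/nₕ.
E: 9935²·(1 − 1155/9935)·569.1/1155 = 4.2980255 × 10^7.
A: 19142²·(1 − 2535/19142)·111/2535 = 1.3919496 × 10^7.
Sum = 5.6899751 × 10^7.
SE = √(5.6899751 × 10^7) = 7543.

7543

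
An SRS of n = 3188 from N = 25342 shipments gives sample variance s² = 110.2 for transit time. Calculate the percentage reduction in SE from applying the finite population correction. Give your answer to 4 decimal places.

f = n/N = 3188/25342 = 0.12579907.
SE_no-fpc = √(s²/n) = 0.18592237; SE_fpc = √((1−f)s²/n) = 0.17383502.
Ratio = √(1−f) = 0.93498713. Reduction = 100·(1 − 0.93498713) = 6.5013%.

6.5013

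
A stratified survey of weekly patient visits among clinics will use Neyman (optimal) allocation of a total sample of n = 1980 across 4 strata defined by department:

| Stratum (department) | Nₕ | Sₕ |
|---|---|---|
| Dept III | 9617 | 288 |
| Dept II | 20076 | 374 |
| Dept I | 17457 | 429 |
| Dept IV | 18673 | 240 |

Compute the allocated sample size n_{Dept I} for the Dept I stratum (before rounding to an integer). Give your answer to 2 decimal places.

666.48

Neyman allocation: nₕ = n·NₕSₕ / Σⱼ NⱼSⱼ.
Σ NⱼSⱼ = 9617·288 + 20076·374 + 17457·429 + 18673·240 = 2.2248693 × 10^7.
n_{Dept I} = 1980·17457·429 / (2.2248693 × 10^7) = 666.48.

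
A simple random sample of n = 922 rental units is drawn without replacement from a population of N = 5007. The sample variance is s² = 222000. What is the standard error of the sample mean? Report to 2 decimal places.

14.02

Under SRS without replacement, Var(ȳ) = (1 − f)·s²/n with f = n/N = 922/5007 = 0.18414220.
Var(ȳ) = (1 − 0.18414220)·222000/922 = 0.81585780·240.78091 = 196.44298.
SE(ȳ) = √(196.44298) = 14.02.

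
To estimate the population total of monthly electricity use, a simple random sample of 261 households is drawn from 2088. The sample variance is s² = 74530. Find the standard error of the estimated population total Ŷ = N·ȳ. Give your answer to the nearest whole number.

33005

Var(Ŷ) = N²·Var(ȳ) = N²·(1 − n/N)·s²/n.
f = 261/2088 = 0.12500000; Var(ȳ) = 0.87500000·74530/261 = 249.86111.
Var(Ŷ) = 2088² · 249.86111 = 1.0893305 × 10^9.
SE(Ŷ) = √(1.0893305 × 10^9) = 33005.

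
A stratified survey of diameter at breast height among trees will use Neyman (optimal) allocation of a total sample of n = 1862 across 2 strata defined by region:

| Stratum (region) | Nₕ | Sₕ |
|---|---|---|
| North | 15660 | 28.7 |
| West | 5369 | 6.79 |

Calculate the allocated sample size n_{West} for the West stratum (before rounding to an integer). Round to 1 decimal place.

139.7

Neyman allocation: nₕ = n·NₕSₕ / Σⱼ NⱼSⱼ.
Σ NⱼSⱼ = 15660·28.7 + 5369·6.79 = 485897.51.
n_{West} = 1862·5369·6.79 / 485897.51 = 139.7.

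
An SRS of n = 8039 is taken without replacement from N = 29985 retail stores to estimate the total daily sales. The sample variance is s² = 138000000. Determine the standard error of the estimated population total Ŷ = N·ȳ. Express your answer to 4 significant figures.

Var(Ŷ) = N²·Var(ȳ) = N²·(1 − n/N)·s²/n.
f = 8039/29985 = 0.26810072; Var(ȳ) = 0.73189928·138000000/8039 = 12564.013.
Var(Ŷ) = 29985² · 12564.013 = 1.1296307 × 10^13.
SE(Ŷ) = √(1.1296307 × 10^13) = 3.361 × 10^6.

3.361 × 10^6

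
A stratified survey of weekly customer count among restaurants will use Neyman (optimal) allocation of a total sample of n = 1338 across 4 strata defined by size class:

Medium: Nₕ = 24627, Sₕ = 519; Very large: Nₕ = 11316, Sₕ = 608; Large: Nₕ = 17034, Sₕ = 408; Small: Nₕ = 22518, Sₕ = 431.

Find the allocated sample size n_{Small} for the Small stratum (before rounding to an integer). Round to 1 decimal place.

Neyman allocation: nₕ = n·NₕSₕ / Σⱼ NⱼSⱼ.
Σ NⱼSⱼ = 24627·519 + 11316·608 + 17034·408 + 22518·431 = 3.6316671 × 10^7.
n_{Small} = 1338·22518·431 / (3.6316671 × 10^7) = 357.6.

357.6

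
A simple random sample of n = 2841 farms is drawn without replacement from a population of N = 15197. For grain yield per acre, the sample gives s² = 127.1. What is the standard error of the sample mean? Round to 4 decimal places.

Under SRS without replacement, Var(ȳ) = (1 − f)·s²/n with f = n/N = 2841/15197 = 0.18694479.
Var(ȳ) = (1 − 0.18694479)·127.1/2841 = 0.81305521·0.044737768 = 0.036374276.
SE(ȳ) = √(0.036374276) = 0.1907.

0.1907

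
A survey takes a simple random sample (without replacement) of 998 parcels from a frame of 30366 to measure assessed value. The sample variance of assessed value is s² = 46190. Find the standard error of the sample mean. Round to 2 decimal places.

6.69

Under SRS without replacement, Var(ȳ) = (1 − f)·s²/n with f = n/N = 998/30366 = 0.03286571.
Var(ȳ) = (1 − 0.03286571)·46190/998 = 0.96713429·46.282565 = 44.761456.
SE(ȳ) = √(44.761456) = 6.69.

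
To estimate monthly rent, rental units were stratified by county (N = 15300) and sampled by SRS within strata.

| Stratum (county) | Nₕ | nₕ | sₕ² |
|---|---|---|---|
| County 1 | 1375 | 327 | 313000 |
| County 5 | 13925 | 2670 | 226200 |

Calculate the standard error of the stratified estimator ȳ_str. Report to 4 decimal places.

Var(ȳ_str) = Σₕ Wₕ²(1 − fₕ)sₕ²/nₕ with Wₕ = Nₕ/N, N = 15300.
County 1: Wₕ = 0.08986928; term = 0.08986928²·(1 − 0.23781818)·313000/327 = 5.892203.
County 5: Wₕ = 0.91013072; term = 0.91013072²·(1 − 0.19174147)·226200/2670 = 56.720386.
Sum = 62.612589.
SE = √(62.612589) = 7.9128.

7.9128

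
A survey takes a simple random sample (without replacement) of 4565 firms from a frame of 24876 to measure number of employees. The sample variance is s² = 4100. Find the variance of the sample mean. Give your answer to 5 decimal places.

0.73332

Under SRS without replacement, Var(ȳ) = (1 − f)·s²/n with f = n/N = 4565/24876 = 0.18351021.
Var(ȳ) = (1 − 0.18351021)·4100/4565 = 0.81648979·0.89813801 = 0.73332051.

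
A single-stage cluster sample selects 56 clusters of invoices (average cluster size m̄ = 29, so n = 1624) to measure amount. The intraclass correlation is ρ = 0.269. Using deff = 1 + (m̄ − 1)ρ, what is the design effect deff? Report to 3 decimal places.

deff = 1 + (29 − 1)·0.269 = 1 + 7.532 = 8.532.

8.532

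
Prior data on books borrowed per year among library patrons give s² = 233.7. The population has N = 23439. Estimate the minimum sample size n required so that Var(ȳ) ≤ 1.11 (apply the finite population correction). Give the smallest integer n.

209

Without fpc, n₀ = s²/D = 233.7/1.11 = 210.5405.
With fpc, (1 − n/N)·s²/n ≤ D requires n ≥ n₀/(1 + n₀/N) = 210.5405/(1 + 210.5405/23439) = 208.6662.
Rounding up, n = 209.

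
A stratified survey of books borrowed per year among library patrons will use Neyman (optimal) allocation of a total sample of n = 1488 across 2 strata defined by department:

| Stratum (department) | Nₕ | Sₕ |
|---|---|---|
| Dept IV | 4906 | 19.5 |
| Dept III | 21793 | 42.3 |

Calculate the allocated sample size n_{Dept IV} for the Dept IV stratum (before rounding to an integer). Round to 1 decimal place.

Neyman allocation: nₕ = n·NₕSₕ / Σⱼ NⱼSⱼ.
Σ NⱼSⱼ = 4906·19.5 + 21793·42.3 = 1.0175109 × 10^6.
n_{Dept IV} = 1488·4906·19.5 / (1.0175109 × 10^6) = 139.9.

139.9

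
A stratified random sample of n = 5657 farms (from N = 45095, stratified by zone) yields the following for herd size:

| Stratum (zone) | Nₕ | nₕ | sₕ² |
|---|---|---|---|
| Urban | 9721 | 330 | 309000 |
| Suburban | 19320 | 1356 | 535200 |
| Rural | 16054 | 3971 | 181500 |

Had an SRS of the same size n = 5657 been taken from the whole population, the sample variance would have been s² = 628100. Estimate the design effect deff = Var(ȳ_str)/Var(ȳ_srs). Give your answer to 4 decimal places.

Var(ȳ_str) = Σ Wₕ²(1−fₕ)sₕ²/nₕ with Wₕ = Nₕ/45095:
  Urban: (9721/45095)²·(1−330/9721)·309000/330 = 42.034951
  Suburban: (19320/45095)²·(1−1356/19320)·535200/1356 = 67.361198
  Rural: (16054/45095)²·(1−3971/16054)·181500/3971 = 4.3599147
  → Var(ȳ_str) = 113.75606.
Var(ȳ_srs) = (1 − 5657/45095)·628100/5657 = 97.102208.
deff = 113.75606 / 97.102208 = 1.1715.

1.1715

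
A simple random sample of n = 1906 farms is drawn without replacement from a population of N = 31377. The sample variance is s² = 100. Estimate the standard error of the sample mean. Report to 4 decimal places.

Under SRS without replacement, Var(ȳ) = (1 − f)·s²/n with f = n/N = 1906/31377 = 0.06074513.
Var(ȳ) = (1 − 0.06074513)·100/1906 = 0.93925487·0.052465897 = 0.049278849.
SE(ȳ) = √(0.049278849) = 0.2220.

0.2220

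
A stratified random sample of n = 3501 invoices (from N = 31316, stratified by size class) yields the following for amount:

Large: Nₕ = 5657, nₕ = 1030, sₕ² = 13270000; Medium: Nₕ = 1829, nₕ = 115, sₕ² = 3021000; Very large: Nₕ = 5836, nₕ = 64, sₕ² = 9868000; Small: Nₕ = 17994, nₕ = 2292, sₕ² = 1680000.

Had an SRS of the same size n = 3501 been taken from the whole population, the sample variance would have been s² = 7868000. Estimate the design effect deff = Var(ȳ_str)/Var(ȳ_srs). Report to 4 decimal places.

2.9733

Var(ȳ_str) = Σ Wₕ²(1−fₕ)sₕ²/nₕ with Wₕ = Nₕ/31316:
  Large: (5657/31316)²·(1−1030/5657)·13270000/1030 = 343.86408
  Medium: (1829/31316)²·(1−115/1829)·3021000/115 = 83.974
  Very large: (5836/31316)²·(1−64/5836)·9868000/64 = 5296.1247
  Small: (17994/31316)²·(1−2292/17994)·1680000/2292 = 211.17611
  → Var(ȳ_str) = 5935.1389.
Var(ȳ_srs) = (1 − 3501/31316)·7868000/3501 = 1996.1125.
deff = 5935.1389 / 1996.1125 = 2.9733.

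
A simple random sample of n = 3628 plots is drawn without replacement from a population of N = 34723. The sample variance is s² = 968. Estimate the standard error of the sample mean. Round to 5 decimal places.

Under SRS without replacement, Var(ȳ) = (1 − f)·s²/n with f = n/N = 3628/34723 = 0.10448406.
Var(ȳ) = (1 − 0.10448406)·968/3628 = 0.89551594·0.26681367 = 0.2389359.
SE(ȳ) = √(0.2389359) = 0.48881.

0.48881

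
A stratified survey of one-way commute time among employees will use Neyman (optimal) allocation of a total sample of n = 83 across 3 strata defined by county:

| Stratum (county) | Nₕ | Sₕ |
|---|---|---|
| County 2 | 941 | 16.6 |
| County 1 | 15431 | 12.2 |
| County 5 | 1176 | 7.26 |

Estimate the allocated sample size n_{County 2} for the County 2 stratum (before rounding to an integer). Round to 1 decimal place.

6.1

Neyman allocation: nₕ = n·NₕSₕ / Σⱼ NⱼSⱼ.
Σ NⱼSⱼ = 941·16.6 + 15431·12.2 + 1176·7.26 = 212416.56.
n_{County 2} = 83·941·16.6 / 212416.56 = 6.1.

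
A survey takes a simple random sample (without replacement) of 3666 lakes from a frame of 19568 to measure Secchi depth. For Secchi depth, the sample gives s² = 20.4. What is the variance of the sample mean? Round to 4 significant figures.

Under SRS without replacement, Var(ȳ) = (1 − f)·s²/n with f = n/N = 3666/19568 = 0.18734669.
Var(ȳ) = (1 − 0.18734669)·20.4/3666 = 0.81265331·0.0055646481 = 0.0045221297.

0.004522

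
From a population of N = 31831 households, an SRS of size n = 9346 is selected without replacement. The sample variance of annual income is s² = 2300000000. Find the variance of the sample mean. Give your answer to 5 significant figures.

Under SRS without replacement, Var(ȳ) = (1 − f)·s²/n with f = n/N = 9346/31831 = 0.29361314.
Var(ȳ) = (1 − 0.29361314)·2300000000/9346 = 0.70638686·246094.59 = 173837.98.

173840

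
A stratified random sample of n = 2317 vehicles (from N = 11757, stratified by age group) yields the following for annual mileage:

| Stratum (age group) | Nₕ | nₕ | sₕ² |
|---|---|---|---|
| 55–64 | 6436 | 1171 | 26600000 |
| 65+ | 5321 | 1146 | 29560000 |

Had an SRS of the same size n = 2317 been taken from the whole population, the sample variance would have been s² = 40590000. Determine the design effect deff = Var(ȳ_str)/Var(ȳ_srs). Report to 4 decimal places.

0.6906

Var(ȳ_str) = Σ Wₕ²(1−fₕ)sₕ²/nₕ with Wₕ = Nₕ/11757:
  55–64: (6436/11757)²·(1−1171/6436)·26600000/1171 = 5568.6012
  65+: (5321/11757)²·(1−1146/5321)·29560000/1146 = 4145.4961
  → Var(ȳ_str) = 9714.0973.
Var(ȳ_srs) = (1 − 2317/11757)·40590000/2317 = 14065.931.
deff = 9714.0973 / 14065.931 = 0.6906.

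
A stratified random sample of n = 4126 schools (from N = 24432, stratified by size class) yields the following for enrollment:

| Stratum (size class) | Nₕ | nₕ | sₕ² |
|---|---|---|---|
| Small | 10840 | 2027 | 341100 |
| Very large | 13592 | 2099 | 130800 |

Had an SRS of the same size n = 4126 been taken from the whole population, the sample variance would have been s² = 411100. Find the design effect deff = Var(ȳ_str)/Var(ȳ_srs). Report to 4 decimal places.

0.5222

Var(ȳ_str) = Σ Wₕ²(1−fₕ)sₕ²/nₕ with Wₕ = Nₕ/24432:
  Small: (10840/24432)²·(1−2027/10840)·341100/2027 = 26.931651
  Very large: (13592/24432)²·(1−2099/13592)·130800/2099 = 16.30775
  → Var(ȳ_str) = 43.239401.
Var(ȳ_srs) = (1 − 4126/24432)·411100/4126 = 82.810158.
deff = 43.239401 / 82.810158 = 0.5222.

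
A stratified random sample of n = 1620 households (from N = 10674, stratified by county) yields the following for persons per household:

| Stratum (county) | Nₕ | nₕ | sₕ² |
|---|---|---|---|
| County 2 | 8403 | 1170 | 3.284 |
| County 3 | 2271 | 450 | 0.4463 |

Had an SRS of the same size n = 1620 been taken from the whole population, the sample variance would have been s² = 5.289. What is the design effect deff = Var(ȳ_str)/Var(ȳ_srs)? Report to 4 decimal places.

Var(ȳ_str) = Σ Wₕ²(1−fₕ)sₕ²/nₕ with Wₕ = Nₕ/10674:
  County 2: (8403/10674)²·(1−1170/8403)·3.284/1170 = 0.0014973238
  County 3: (2271/10674)²·(1−450/2271)·0.4463/450 = 3.599872 × 10^-5
  → Var(ȳ_str) = 0.0015333225.
Var(ȳ_srs) = (1 − 1620/10674)·5.289/1620 = 0.0027693117.
deff = 0.0015333225 / 0.0027693117 = 0.5537.

0.5537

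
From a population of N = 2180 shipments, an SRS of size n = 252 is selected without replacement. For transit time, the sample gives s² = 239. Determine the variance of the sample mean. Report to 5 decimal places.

Under SRS without replacement, Var(ȳ) = (1 − f)·s²/n with f = n/N = 252/2180 = 0.11559633.
Var(ȳ) = (1 − 0.11559633)·239/252 = 0.88440367·0.9484127 = 0.83877967.

0.83878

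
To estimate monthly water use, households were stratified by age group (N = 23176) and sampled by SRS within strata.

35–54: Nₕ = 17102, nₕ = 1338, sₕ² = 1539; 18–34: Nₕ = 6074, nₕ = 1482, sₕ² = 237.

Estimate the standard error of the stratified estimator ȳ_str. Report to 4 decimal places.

0.7653

Var(ȳ_str) = Σₕ Wₕ²(1 − fₕ)sₕ²/nₕ with Wₕ = Nₕ/N, N = 23176.
35–54: Wₕ = 0.73791854; term = 0.73791854²·(1 − 0.07823646)·1539/1338 = 0.57732301.
18–34: Wₕ = 0.26208146; term = 0.26208146²·(1 − 0.24399078)·237/1482 = 0.0083042391.
Sum = 0.58562725.
SE = √(0.58562725) = 0.7653.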